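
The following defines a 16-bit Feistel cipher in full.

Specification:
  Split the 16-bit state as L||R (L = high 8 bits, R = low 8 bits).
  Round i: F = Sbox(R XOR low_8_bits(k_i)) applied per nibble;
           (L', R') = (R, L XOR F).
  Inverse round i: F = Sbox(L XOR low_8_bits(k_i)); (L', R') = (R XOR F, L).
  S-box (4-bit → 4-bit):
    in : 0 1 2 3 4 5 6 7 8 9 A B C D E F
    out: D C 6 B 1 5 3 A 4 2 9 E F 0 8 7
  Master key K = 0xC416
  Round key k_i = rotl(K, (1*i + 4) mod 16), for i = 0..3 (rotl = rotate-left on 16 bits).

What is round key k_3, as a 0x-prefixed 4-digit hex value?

0x0B62

K = 0xC416
k_0 = rotl(K, (1*0+4) mod 16) = rotl(K, 4) = 0x416C
k_1 = rotl(K, (1*1+4) mod 16) = rotl(K, 5) = 0x82D8
k_2 = rotl(K, (1*2+4) mod 16) = rotl(K, 6) = 0x05B1
k_3 = rotl(K, (1*3+4) mod 16) = rotl(K, 7) = 0x0B62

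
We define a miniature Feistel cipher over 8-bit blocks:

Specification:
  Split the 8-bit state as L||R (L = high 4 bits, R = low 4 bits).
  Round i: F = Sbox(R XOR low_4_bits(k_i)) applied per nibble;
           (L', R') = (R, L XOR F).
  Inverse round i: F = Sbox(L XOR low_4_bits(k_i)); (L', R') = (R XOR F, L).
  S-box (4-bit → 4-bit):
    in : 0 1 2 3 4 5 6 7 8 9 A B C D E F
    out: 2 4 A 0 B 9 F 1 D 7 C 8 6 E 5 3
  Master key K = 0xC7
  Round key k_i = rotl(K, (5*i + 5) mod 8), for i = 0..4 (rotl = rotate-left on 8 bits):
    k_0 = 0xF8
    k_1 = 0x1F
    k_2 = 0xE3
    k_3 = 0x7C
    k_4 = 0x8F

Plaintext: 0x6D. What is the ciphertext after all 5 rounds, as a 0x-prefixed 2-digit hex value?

0x6E

s_0 = plaintext = 0x6D
s_1 = Round(s_0, k_0) = 0xDF
s_2 = Round(s_1, k_1) = 0xFF
s_3 = Round(s_2, k_2) = 0xF9
s_4 = Round(s_3, k_3) = 0x96
s_5 = Round(s_4, k_4) = 0x6E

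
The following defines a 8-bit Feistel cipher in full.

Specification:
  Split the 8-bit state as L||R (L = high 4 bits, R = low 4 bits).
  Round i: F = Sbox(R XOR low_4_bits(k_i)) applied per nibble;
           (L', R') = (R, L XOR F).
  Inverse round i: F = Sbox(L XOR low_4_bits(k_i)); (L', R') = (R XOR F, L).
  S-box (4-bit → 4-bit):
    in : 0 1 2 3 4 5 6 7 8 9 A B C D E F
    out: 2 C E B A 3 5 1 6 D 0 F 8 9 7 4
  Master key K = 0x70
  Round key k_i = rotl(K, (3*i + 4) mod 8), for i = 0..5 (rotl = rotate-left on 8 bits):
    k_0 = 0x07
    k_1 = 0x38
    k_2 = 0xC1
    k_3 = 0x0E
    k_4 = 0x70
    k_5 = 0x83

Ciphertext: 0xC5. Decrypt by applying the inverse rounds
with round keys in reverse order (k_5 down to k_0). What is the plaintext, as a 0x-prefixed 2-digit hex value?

0x9B

s_0 = ciphertext = 0xC5
s_1 = InvRound(s_0, k_5) = 0x1C
s_2 = InvRound(s_1, k_4) = 0x01
s_3 = InvRound(s_2, k_3) = 0x60
s_4 = InvRound(s_3, k_2) = 0x16
s_5 = InvRound(s_4, k_1) = 0xB1
s_6 = InvRound(s_5, k_0) = 0x9B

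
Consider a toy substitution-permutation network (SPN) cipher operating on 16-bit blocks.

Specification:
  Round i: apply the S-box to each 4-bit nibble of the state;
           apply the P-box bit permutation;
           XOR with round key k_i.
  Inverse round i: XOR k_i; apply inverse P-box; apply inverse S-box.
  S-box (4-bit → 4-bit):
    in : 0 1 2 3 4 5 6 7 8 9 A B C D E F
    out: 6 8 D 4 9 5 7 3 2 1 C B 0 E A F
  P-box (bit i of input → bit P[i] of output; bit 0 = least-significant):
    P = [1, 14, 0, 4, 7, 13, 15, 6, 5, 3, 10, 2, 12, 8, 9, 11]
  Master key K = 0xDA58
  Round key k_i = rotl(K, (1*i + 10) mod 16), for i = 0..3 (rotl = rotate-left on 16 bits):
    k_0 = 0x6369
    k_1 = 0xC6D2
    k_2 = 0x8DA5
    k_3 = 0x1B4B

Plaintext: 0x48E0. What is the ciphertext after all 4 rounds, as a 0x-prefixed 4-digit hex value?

0x2396

s_0 = plaintext = 0x48E0
s_1 = Round(s_0, k_0) = 0x1B20
s_2 = Round(s_1, k_1) = 0x0E3F
s_3 = Round(s_2, k_2) = 0x4EBA
s_4 = Round(s_3, k_3) = 0x2396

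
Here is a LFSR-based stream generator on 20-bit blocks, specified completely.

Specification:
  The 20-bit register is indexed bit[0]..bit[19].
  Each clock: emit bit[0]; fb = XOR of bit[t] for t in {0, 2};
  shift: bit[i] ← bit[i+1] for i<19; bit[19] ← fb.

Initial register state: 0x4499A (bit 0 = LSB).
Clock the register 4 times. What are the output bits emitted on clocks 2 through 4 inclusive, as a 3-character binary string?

reg_0 = 0x4499A
clock 1: out=0, reg = 0x224CD
clock 2: out=1, reg = 0x11266
clock 3: out=0, reg = 0x88933
clock 4: out=1, reg = 0xC4499

101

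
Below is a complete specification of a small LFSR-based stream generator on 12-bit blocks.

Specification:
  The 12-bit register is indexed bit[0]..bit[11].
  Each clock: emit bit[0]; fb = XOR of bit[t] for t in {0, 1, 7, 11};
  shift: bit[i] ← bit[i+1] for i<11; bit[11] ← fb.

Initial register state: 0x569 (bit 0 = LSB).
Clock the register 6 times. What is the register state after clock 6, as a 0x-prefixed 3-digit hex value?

0xB55

reg_0 = 0x569
clock 1: out=1, reg = 0xAB4
clock 2: out=0, reg = 0x55A
clock 3: out=0, reg = 0xAAD
clock 4: out=1, reg = 0xD56
clock 5: out=0, reg = 0x6AB
clock 6: out=1, reg = 0xB55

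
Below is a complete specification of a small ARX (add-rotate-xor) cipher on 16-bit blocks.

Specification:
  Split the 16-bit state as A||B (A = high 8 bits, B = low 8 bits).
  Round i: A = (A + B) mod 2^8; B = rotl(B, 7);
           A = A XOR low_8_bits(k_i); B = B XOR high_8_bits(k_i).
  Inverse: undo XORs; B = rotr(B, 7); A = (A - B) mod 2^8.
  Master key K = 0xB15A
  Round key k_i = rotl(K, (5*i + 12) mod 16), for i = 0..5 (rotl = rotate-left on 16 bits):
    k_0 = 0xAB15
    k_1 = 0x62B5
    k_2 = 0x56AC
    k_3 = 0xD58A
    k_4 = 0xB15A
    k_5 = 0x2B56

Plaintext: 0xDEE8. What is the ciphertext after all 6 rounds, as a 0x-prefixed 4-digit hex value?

s_0 = plaintext = 0xDEE8
s_1 = Round(s_0, k_0) = 0xD3DF
s_2 = Round(s_1, k_1) = 0x078D
s_3 = Round(s_2, k_2) = 0x3890
s_4 = Round(s_3, k_3) = 0x429D
s_5 = Round(s_4, k_4) = 0x857F
s_6 = Round(s_5, k_5) = 0x5294

0x5294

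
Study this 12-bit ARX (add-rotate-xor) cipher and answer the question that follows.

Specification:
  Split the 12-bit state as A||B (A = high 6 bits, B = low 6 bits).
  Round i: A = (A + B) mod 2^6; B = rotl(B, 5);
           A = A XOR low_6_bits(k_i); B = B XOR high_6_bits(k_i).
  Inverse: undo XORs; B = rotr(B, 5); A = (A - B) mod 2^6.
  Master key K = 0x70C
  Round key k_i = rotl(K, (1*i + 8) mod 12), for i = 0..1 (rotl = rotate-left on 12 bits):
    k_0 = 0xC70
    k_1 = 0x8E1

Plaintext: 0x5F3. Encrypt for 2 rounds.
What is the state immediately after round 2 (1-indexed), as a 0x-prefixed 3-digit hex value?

s_0 = plaintext = 0x5F3
s_1 = Round(s_0, k_0) = 0xE88
s_2 = Round(s_1, k_1) = 0x8E7

0x8E7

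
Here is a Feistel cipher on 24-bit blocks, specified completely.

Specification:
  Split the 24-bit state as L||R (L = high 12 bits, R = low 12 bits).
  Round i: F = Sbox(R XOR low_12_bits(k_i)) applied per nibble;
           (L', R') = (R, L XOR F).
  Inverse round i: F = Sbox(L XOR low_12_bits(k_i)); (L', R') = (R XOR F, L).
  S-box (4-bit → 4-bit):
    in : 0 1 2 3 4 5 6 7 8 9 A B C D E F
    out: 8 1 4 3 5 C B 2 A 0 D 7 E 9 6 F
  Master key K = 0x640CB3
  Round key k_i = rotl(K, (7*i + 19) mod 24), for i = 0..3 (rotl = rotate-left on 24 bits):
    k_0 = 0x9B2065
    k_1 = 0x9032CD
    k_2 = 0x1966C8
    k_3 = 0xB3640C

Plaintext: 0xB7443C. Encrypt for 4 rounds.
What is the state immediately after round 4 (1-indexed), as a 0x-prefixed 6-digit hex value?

s_0 = plaintext = 0xB7443C
s_1 = Round(s_0, k_0) = 0x43CEB4
s_2 = Round(s_1, k_1) = 0xEB4A1C
s_3 = Round(s_2, k_2) = 0xA1C021
s_4 = Round(s_3, k_3) = 0x021F55

0x021F55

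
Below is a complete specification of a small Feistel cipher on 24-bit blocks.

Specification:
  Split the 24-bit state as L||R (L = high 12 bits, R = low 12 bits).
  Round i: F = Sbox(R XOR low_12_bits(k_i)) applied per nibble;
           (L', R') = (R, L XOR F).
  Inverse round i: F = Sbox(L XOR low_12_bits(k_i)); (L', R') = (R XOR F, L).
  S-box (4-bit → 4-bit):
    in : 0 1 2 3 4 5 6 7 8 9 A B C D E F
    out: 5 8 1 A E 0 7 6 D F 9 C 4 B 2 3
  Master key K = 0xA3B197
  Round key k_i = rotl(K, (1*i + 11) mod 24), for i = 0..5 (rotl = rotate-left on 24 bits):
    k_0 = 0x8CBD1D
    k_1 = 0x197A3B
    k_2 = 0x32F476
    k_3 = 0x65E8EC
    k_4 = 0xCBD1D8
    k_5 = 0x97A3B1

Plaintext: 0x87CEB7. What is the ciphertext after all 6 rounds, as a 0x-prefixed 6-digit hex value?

0x3192E2

s_0 = plaintext = 0x87CEB7
s_1 = Round(s_0, k_0) = 0xEB72E5
s_2 = Round(s_1, k_1) = 0x2E5305
s_3 = Round(s_2, k_2) = 0x30548F
s_4 = Round(s_3, k_3) = 0x48F77F
s_5 = Round(s_4, k_4) = 0x77F319
s_6 = Round(s_5, k_5) = 0x3192E2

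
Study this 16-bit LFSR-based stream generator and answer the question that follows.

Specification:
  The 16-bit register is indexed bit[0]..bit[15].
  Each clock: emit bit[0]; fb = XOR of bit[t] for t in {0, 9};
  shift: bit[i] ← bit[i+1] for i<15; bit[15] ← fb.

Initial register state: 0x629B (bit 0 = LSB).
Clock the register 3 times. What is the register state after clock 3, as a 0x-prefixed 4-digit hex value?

0x4C53

reg_0 = 0x629B
clock 1: out=1, reg = 0x314D
clock 2: out=1, reg = 0x98A6
clock 3: out=0, reg = 0x4C53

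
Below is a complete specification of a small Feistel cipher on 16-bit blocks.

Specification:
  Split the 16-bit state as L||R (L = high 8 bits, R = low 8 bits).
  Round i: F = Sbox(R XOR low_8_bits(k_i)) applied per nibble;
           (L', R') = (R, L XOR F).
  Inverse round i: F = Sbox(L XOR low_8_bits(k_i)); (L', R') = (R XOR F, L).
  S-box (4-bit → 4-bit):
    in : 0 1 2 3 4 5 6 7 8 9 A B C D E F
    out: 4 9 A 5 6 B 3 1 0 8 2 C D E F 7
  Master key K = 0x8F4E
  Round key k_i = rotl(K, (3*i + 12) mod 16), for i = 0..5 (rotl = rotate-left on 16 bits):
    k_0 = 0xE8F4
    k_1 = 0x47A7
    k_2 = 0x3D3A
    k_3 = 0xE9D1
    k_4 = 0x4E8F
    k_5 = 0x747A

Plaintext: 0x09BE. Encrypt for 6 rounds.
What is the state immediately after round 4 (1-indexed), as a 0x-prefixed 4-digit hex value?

s_0 = plaintext = 0x09BE
s_1 = Round(s_0, k_0) = 0xBE6B
s_2 = Round(s_1, k_1) = 0x6B63
s_3 = Round(s_2, k_2) = 0x63D3
s_4 = Round(s_3, k_3) = 0xD329
s_5 = Round(s_4, k_4) = 0x29F0
s_6 = Round(s_5, k_5) = 0xF02B

0xD329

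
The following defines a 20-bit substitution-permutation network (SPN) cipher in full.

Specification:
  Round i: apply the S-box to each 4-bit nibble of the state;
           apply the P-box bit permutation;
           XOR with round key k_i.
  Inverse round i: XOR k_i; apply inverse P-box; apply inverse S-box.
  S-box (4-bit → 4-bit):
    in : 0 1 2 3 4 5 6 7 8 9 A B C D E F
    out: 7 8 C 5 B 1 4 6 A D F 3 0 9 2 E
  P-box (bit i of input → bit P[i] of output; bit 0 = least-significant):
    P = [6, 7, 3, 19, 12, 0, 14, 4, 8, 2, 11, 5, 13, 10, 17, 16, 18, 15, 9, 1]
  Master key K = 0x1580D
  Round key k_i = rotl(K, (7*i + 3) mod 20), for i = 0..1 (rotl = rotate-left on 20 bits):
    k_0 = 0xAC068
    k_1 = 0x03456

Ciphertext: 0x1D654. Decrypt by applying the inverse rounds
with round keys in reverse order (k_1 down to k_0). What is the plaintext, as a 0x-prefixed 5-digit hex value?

s_0 = ciphertext = 0x1D654
s_1 = InvRound(s_0, k_1) = 0xFDC6C
s_2 = InvRound(s_1, k_0) = 0x5875C

0x5875C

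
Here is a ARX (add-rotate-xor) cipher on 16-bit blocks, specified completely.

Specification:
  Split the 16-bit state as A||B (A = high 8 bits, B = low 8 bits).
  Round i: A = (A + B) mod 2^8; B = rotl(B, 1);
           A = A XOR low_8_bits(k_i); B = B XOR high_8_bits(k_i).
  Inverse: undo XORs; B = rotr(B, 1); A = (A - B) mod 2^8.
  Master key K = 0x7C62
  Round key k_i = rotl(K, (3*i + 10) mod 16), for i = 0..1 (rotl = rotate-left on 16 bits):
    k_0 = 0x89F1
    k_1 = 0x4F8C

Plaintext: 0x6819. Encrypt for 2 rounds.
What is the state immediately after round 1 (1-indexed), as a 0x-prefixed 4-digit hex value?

s_0 = plaintext = 0x6819
s_1 = Round(s_0, k_0) = 0x70BB
s_2 = Round(s_1, k_1) = 0xA738

0x70BB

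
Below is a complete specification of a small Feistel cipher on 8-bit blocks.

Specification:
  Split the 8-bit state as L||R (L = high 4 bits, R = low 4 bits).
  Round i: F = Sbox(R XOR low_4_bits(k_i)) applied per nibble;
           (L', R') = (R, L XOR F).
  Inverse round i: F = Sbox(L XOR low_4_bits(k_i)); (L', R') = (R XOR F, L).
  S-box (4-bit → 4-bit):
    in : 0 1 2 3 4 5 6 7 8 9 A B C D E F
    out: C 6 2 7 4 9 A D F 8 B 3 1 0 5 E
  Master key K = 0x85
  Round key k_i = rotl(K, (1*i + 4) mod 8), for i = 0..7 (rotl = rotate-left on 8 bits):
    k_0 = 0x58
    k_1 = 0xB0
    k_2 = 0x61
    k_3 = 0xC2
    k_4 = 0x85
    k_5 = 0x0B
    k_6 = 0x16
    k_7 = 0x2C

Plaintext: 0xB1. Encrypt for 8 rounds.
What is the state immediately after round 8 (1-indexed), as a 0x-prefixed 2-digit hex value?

s_0 = plaintext = 0xB1
s_1 = Round(s_0, k_0) = 0x13
s_2 = Round(s_1, k_1) = 0x36
s_3 = Round(s_2, k_2) = 0x6E
s_4 = Round(s_3, k_3) = 0xE7
s_5 = Round(s_4, k_4) = 0x7C
s_6 = Round(s_5, k_5) = 0xCA
s_7 = Round(s_6, k_6) = 0xAD
s_8 = Round(s_7, k_7) = 0xDC

0xDC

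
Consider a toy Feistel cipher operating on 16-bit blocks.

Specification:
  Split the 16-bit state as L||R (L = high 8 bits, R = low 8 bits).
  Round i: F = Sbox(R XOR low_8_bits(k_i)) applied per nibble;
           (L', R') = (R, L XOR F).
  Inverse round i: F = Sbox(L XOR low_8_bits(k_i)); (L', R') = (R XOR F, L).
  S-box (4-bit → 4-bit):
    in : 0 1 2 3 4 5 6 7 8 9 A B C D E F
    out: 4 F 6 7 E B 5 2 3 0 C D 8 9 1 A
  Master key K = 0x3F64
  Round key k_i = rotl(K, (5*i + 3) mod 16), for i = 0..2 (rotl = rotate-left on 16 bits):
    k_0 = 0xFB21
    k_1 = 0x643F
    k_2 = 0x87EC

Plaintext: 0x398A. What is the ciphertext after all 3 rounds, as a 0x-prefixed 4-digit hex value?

s_0 = plaintext = 0x398A
s_1 = Round(s_0, k_0) = 0x8AF4
s_2 = Round(s_1, k_1) = 0xF407
s_3 = Round(s_2, k_2) = 0x07E9

0x07E9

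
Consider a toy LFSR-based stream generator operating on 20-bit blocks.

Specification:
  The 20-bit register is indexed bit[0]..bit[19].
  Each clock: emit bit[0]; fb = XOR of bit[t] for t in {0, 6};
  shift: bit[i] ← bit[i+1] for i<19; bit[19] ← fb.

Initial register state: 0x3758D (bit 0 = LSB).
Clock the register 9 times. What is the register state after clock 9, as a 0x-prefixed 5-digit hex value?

0x2D9BA

reg_0 = 0x3758D
clock 1: out=1, reg = 0x9BAC6
clock 2: out=0, reg = 0xCDD63
clock 3: out=1, reg = 0x66EB1
clock 4: out=1, reg = 0xB3758
clock 5: out=0, reg = 0xD9BAC
clock 6: out=0, reg = 0x6CDD6
clock 7: out=0, reg = 0xB66EB
clock 8: out=1, reg = 0x5B375
clock 9: out=1, reg = 0x2D9BA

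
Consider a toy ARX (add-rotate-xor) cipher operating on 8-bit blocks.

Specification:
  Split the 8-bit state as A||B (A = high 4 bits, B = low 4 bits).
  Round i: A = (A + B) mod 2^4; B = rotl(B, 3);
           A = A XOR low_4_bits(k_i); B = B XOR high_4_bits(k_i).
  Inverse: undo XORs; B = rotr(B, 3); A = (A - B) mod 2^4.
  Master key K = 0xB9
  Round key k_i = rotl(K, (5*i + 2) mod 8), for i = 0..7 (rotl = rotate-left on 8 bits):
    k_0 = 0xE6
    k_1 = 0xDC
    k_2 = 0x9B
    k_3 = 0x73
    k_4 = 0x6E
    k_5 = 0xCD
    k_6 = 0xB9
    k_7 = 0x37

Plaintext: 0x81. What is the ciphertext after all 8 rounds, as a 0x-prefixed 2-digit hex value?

s_0 = plaintext = 0x81
s_1 = Round(s_0, k_0) = 0xF6
s_2 = Round(s_1, k_1) = 0x9E
s_3 = Round(s_2, k_2) = 0xCE
s_4 = Round(s_3, k_3) = 0x90
s_5 = Round(s_4, k_4) = 0x76
s_6 = Round(s_5, k_5) = 0x0F
s_7 = Round(s_6, k_6) = 0x64
s_8 = Round(s_7, k_7) = 0xD1

0xD1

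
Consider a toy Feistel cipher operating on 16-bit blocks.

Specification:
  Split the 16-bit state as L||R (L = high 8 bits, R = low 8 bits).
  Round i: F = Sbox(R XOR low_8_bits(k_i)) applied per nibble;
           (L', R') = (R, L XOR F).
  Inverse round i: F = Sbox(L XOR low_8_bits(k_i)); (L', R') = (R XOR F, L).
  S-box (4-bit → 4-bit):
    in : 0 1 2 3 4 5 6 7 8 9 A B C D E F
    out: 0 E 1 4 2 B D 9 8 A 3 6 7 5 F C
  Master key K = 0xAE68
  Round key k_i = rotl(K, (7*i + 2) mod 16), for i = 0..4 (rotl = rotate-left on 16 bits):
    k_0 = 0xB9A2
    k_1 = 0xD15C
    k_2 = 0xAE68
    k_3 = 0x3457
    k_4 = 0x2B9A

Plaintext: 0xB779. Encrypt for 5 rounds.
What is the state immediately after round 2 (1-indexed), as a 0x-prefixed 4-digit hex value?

0xE11C

s_0 = plaintext = 0xB779
s_1 = Round(s_0, k_0) = 0x79E1
s_2 = Round(s_1, k_1) = 0xE11C
s_3 = Round(s_2, k_2) = 0x1C73
s_4 = Round(s_3, k_3) = 0x730E
s_5 = Round(s_4, k_4) = 0x0ED1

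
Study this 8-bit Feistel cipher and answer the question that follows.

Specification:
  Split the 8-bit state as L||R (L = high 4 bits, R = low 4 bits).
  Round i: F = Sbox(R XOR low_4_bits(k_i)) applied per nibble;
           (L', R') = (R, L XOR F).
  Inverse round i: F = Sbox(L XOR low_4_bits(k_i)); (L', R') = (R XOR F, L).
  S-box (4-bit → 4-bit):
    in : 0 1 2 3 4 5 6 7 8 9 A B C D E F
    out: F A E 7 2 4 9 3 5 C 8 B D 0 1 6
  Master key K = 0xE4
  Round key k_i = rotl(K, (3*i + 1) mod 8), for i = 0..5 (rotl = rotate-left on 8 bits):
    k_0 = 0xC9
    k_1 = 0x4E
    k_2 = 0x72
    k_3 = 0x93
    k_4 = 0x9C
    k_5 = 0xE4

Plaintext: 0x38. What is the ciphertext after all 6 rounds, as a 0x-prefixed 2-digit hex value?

s_0 = plaintext = 0x38
s_1 = Round(s_0, k_0) = 0x89
s_2 = Round(s_1, k_1) = 0x9B
s_3 = Round(s_2, k_2) = 0xB5
s_4 = Round(s_3, k_3) = 0x52
s_5 = Round(s_4, k_4) = 0x24
s_6 = Round(s_5, k_5) = 0x4D

0x4D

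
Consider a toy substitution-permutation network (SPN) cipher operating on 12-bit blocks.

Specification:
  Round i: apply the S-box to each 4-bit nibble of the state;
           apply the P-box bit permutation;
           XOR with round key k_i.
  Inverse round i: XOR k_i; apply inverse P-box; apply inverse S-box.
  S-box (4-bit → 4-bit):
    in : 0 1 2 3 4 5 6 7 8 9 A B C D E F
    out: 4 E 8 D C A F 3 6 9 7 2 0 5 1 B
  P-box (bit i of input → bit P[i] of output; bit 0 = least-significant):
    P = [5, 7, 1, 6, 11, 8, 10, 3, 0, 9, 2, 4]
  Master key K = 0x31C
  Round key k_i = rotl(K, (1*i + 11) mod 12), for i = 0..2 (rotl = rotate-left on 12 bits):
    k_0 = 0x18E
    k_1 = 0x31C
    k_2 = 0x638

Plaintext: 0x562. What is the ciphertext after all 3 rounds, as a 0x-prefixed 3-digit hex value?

s_0 = plaintext = 0x562
s_1 = Round(s_0, k_0) = 0xED6
s_2 = Round(s_1, k_1) = 0xFFF
s_3 = Round(s_2, k_2) = 0xDC1

0xDC1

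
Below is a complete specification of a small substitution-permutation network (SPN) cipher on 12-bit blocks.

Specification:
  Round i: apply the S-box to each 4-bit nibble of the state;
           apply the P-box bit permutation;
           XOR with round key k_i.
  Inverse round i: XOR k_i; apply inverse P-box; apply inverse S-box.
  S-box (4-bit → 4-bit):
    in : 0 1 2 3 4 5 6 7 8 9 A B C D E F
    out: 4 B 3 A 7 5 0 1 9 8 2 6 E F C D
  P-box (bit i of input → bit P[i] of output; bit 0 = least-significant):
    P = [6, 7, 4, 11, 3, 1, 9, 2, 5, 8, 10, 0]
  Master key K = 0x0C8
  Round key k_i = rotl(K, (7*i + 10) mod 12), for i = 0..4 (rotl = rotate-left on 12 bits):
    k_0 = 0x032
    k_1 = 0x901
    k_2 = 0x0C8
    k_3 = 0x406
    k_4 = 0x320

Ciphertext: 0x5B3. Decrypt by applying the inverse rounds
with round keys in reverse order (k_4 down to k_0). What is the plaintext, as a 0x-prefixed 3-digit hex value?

s_0 = ciphertext = 0x5B3
s_1 = InvRound(s_0, k_4) = 0xEBB
s_2 = InvRound(s_1, k_3) = 0x8FC
s_3 = InvRound(s_2, k_2) = 0x79E
s_4 = InvRound(s_3, k_1) = 0xEDC
s_5 = InvRound(s_4, k_0) = 0x5D1

0x5D1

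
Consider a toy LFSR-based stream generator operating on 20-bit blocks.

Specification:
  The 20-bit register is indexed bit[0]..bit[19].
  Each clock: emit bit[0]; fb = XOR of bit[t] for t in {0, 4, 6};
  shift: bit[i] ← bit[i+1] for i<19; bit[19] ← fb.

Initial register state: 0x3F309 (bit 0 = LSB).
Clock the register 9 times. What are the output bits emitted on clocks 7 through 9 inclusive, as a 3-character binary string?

001

reg_0 = 0x3F309
clock 1: out=1, reg = 0x9F984
clock 2: out=0, reg = 0x4FCC2
clock 3: out=0, reg = 0xA7E61
clock 4: out=1, reg = 0x53F30
clock 5: out=0, reg = 0xA9F98
clock 6: out=0, reg = 0xD4FCC
clock 7: out=0, reg = 0xEA7E6
clock 8: out=0, reg = 0xF53F3
clock 9: out=1, reg = 0xFA9F9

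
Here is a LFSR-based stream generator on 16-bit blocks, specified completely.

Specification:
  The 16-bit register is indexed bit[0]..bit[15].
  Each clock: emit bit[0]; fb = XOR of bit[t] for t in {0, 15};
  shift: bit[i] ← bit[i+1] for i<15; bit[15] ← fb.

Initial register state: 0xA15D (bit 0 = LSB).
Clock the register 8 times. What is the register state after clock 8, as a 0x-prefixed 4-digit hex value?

0x34A1

reg_0 = 0xA15D
clock 1: out=1, reg = 0x50AE
clock 2: out=0, reg = 0x2857
clock 3: out=1, reg = 0x942B
clock 4: out=1, reg = 0x4A15
clock 5: out=1, reg = 0xA50A
clock 6: out=0, reg = 0xD285
clock 7: out=1, reg = 0x6942
clock 8: out=0, reg = 0x34A1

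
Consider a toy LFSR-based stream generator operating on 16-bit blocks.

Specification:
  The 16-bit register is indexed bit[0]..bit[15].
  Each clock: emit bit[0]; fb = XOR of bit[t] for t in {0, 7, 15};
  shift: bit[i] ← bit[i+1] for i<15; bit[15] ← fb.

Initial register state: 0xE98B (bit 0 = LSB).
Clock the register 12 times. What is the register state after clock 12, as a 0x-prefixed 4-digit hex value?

0x237E

reg_0 = 0xE98B
clock 1: out=1, reg = 0xF4C5
clock 2: out=1, reg = 0xFA62
clock 3: out=0, reg = 0xFD31
clock 4: out=1, reg = 0x7E98
clock 5: out=0, reg = 0xBF4C
clock 6: out=0, reg = 0xDFA6
clock 7: out=0, reg = 0x6FD3
clock 8: out=1, reg = 0x37E9
clock 9: out=1, reg = 0x1BF4
clock 10: out=0, reg = 0x8DFA
clock 11: out=0, reg = 0x46FD
clock 12: out=1, reg = 0x237E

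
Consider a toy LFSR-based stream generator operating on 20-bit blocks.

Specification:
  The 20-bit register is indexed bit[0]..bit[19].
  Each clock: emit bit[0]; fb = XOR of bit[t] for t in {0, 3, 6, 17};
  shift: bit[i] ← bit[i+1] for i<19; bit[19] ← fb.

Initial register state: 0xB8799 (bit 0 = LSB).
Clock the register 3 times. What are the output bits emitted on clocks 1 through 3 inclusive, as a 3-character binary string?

reg_0 = 0xB8799
clock 1: out=1, reg = 0xDC3CC
clock 2: out=0, reg = 0x6E1E6
clock 3: out=0, reg = 0x370F3

100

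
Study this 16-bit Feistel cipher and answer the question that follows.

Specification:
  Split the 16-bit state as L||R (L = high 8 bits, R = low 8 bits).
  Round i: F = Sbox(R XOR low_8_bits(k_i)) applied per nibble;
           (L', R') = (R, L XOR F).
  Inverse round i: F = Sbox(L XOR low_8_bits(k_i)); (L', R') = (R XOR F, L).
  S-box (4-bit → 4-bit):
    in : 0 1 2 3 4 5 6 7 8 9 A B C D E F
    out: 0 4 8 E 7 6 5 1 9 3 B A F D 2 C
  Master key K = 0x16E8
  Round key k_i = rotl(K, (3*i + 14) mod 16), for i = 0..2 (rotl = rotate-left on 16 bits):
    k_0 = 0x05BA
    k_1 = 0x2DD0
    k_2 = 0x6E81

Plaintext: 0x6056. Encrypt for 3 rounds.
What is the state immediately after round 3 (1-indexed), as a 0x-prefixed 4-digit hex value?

s_0 = plaintext = 0x6056
s_1 = Round(s_0, k_0) = 0x564F
s_2 = Round(s_1, k_1) = 0x4F6A
s_3 = Round(s_2, k_2) = 0x6A65

0x6A65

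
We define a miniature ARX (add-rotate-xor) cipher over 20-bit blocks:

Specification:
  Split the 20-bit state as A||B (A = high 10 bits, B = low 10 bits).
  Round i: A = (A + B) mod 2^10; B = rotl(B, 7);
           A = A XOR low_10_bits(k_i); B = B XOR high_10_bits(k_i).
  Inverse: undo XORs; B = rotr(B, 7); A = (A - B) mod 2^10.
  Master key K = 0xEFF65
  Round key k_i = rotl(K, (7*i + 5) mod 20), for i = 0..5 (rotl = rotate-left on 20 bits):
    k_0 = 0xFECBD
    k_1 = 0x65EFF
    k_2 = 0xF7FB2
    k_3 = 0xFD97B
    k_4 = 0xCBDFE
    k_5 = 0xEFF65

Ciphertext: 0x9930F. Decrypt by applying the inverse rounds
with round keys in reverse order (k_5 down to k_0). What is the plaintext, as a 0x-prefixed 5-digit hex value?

0xEBBE7

s_0 = ciphertext = 0x9930F
s_1 = InvRound(s_0, k_5) = 0xE0181
s_2 = InvRound(s_1, k_4) = 0x42575
s_3 = InvRound(s_2, k_3) = 0x1541D
s_4 = InvRound(s_3, k_2) = 0x74217
s_5 = InvRound(s_4, k_1) = 0xCA007
s_6 = InvRound(s_5, k_0) = 0xEBBE7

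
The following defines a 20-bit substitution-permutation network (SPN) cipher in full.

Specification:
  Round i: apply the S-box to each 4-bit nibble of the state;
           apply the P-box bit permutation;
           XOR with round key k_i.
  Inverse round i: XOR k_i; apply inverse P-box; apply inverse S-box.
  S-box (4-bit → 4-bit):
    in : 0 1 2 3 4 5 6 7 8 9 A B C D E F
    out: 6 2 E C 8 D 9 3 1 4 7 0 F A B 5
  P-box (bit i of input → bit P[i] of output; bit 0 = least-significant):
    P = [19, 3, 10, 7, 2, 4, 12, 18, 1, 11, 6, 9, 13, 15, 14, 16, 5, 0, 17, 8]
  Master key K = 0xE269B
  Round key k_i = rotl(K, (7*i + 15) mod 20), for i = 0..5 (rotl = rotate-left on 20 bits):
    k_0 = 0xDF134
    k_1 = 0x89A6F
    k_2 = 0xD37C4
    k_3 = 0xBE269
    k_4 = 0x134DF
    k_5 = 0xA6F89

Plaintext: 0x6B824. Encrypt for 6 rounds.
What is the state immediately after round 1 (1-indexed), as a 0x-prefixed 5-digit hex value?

s_0 = plaintext = 0x6B824
s_1 = Round(s_0, k_0) = 0x9E086
s_2 = Round(s_1, k_1) = 0x332AB
s_3 = Round(s_2, k_2) = 0xE6C90
s_4 = Round(s_3, k_3) = 0xADD02
s_5 = Round(s_4, k_4) = 0x2AA66
s_6 = Round(s_5, k_5) = 0x4864E

0x9E086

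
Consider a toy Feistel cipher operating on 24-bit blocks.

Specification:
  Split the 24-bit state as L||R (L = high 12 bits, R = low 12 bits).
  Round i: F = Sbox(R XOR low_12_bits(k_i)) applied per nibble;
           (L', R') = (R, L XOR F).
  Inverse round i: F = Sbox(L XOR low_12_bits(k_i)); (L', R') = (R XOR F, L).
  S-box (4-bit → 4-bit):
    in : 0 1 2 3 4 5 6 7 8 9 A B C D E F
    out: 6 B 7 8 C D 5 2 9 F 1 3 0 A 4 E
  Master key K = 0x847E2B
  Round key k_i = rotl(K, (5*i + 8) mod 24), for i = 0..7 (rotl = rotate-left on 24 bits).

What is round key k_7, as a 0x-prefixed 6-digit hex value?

K = 0x847E2B
k_0 = rotl(K, (5*0+8) mod 24) = rotl(K, 8) = 0x7E2B84
k_1 = rotl(K, (5*1+8) mod 24) = rotl(K, 13) = 0xC5708F
k_2 = rotl(K, (5*2+8) mod 24) = rotl(K, 18) = 0xAE11F8
k_3 = rotl(K, (5*3+8) mod 24) = rotl(K, 23) = 0xC23F15
k_4 = rotl(K, (5*4+8) mod 24) = rotl(K, 4) = 0x47E2B8
k_5 = rotl(K, (5*5+8) mod 24) = rotl(K, 9) = 0xFC5708
k_6 = rotl(K, (5*6+8) mod 24) = rotl(K, 14) = 0x8AE11F
k_7 = rotl(K, (5*7+8) mod 24) = rotl(K, 19) = 0x5C23F1

0x5C23F1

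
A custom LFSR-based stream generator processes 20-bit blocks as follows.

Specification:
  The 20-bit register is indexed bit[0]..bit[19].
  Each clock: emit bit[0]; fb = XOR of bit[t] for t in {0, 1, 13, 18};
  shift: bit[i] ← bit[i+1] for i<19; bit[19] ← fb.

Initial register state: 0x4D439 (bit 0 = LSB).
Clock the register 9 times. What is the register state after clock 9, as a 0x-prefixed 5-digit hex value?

reg_0 = 0x4D439
clock 1: out=1, reg = 0x26A1C
clock 2: out=0, reg = 0x9350E
clock 3: out=0, reg = 0x49A87
clock 4: out=1, reg = 0xA4D43
clock 5: out=1, reg = 0x526A1
clock 6: out=1, reg = 0xA9350
clock 7: out=0, reg = 0x549A8
clock 8: out=0, reg = 0xAA4D4
clock 9: out=0, reg = 0xD526A

0xD526A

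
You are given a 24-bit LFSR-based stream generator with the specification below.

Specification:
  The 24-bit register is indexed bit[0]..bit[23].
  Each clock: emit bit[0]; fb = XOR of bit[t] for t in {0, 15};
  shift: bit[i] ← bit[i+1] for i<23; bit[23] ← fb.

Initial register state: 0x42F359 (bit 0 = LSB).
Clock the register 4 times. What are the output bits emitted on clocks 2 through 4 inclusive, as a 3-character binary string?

reg_0 = 0x42F359
clock 1: out=1, reg = 0x2179AC
clock 2: out=0, reg = 0x10BCD6
clock 3: out=0, reg = 0x885E6B
clock 4: out=1, reg = 0xC42F35

001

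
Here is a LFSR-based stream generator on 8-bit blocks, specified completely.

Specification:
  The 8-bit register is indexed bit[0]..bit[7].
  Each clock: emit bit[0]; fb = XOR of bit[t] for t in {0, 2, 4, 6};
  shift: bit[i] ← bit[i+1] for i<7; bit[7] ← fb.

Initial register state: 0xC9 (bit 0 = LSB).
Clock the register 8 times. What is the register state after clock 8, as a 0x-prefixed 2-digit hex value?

reg_0 = 0xC9
clock 1: out=1, reg = 0x64
clock 2: out=0, reg = 0x32
clock 3: out=0, reg = 0x99
clock 4: out=1, reg = 0x4C
clock 5: out=0, reg = 0x26
clock 6: out=0, reg = 0x93
clock 7: out=1, reg = 0x49
clock 8: out=1, reg = 0x24

0x24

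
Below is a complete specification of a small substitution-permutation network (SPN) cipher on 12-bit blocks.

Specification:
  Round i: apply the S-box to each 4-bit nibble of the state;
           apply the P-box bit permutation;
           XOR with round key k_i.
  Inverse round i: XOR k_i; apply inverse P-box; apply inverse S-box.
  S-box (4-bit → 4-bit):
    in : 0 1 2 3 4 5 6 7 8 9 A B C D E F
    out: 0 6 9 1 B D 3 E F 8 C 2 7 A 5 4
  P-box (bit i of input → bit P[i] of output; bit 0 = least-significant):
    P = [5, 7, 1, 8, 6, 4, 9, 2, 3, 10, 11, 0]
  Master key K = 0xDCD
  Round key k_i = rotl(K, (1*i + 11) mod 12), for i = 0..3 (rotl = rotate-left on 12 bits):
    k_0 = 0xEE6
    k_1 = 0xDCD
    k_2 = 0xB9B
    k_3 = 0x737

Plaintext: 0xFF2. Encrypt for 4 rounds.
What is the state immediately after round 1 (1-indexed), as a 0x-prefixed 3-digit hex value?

0x5C6

s_0 = plaintext = 0xFF2
s_1 = Round(s_0, k_0) = 0x5C6
s_2 = Round(s_1, k_1) = 0x734
s_3 = Round(s_2, k_2) = 0x67A
s_4 = Round(s_3, k_3) = 0x029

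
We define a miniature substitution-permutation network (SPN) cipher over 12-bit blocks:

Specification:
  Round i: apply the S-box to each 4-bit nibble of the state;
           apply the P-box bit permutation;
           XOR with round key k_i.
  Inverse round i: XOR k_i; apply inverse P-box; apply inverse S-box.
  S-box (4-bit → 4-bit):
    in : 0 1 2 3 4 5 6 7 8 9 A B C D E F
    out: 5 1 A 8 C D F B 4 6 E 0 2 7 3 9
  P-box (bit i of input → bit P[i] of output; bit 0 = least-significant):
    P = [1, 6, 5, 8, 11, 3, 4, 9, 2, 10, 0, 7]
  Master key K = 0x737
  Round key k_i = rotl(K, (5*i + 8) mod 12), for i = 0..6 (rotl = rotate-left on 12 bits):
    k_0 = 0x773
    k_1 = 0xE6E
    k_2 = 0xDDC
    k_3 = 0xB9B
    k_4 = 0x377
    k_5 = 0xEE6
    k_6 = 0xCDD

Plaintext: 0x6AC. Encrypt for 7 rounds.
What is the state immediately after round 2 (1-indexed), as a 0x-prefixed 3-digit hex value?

s_0 = plaintext = 0x6AC
s_1 = Round(s_0, k_0) = 0x1AE
s_2 = Round(s_1, k_1) = 0xC30
s_3 = Round(s_2, k_2) = 0xBFE
s_4 = Round(s_3, k_3) = 0x1D9
s_5 = Round(s_4, k_4) = 0xB0B
s_6 = Round(s_5, k_5) = 0x6F6
s_7 = Round(s_6, k_6) = 0x33A

0xC30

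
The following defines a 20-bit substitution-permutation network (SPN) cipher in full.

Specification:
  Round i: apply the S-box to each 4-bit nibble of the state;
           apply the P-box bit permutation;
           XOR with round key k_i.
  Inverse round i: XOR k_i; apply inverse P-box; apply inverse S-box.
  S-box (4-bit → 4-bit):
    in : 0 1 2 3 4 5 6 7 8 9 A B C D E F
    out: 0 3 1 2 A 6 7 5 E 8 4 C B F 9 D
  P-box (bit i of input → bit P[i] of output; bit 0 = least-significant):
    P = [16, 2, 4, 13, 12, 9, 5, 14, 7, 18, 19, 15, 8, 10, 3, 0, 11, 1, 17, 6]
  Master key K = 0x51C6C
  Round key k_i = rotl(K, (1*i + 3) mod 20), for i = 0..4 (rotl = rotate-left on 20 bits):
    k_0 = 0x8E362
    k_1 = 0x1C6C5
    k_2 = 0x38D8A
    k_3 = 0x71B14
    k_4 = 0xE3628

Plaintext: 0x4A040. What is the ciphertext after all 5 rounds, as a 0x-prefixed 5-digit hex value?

s_0 = plaintext = 0x4A040
s_1 = Round(s_0, k_0) = 0x8A128
s_2 = Round(s_1, k_1) = 0x7F61B
s_3 = Round(s_2, k_2) = 0xDB613
s_4 = Round(s_3, k_3) = 0x901DB
s_5 = Round(s_4, k_4) = 0xA44D8

0xA44D8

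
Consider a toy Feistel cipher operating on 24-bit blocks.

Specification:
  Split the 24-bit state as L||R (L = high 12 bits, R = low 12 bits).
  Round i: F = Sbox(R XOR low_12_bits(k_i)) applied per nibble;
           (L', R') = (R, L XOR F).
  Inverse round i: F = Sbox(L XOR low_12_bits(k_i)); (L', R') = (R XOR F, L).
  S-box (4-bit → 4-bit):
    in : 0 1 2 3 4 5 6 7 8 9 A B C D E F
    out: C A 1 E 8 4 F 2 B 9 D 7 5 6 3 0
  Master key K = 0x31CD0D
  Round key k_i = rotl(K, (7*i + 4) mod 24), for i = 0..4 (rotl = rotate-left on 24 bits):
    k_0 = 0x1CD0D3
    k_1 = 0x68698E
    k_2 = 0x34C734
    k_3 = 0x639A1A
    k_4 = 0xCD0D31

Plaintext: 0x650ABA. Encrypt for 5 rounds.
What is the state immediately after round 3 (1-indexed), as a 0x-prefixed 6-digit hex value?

s_0 = plaintext = 0x650ABA
s_1 = Round(s_0, k_0) = 0xABABA9
s_2 = Round(s_1, k_1) = 0xBA9BA8
s_3 = Round(s_2, k_2) = 0xBA8E3C
s_4 = Round(s_3, k_3) = 0xE3C3B7
s_5 = Round(s_4, k_4) = 0x3B7D83

0xBA8E3C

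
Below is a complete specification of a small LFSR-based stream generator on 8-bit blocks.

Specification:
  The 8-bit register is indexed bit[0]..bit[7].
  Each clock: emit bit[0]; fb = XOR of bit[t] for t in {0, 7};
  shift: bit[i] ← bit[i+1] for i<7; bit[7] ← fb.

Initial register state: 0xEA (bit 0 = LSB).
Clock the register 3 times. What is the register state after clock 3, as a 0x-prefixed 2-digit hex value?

0x3D

reg_0 = 0xEA
clock 1: out=0, reg = 0xF5
clock 2: out=1, reg = 0x7A
clock 3: out=0, reg = 0x3D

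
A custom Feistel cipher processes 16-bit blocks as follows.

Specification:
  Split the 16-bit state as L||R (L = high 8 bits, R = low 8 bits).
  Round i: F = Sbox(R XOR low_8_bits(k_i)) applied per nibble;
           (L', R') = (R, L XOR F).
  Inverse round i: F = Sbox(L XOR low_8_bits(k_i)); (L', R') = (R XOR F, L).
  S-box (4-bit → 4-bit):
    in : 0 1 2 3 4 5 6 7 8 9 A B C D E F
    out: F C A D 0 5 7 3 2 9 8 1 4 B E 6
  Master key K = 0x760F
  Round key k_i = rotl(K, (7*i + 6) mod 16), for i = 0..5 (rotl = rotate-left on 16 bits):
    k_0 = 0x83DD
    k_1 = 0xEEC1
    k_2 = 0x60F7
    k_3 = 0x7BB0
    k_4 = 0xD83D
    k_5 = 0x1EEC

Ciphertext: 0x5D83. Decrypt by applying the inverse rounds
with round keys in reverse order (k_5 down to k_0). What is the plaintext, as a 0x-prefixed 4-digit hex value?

s_0 = ciphertext = 0x5D83
s_1 = InvRound(s_0, k_5) = 0x9F5D
s_2 = InvRound(s_1, k_4) = 0xD79F
s_3 = InvRound(s_2, k_3) = 0xECD7
s_4 = InvRound(s_3, k_2) = 0x16EC
s_5 = InvRound(s_4, k_1) = 0x5F16
s_6 = InvRound(s_5, k_0) = 0x3C5F

0x3C5F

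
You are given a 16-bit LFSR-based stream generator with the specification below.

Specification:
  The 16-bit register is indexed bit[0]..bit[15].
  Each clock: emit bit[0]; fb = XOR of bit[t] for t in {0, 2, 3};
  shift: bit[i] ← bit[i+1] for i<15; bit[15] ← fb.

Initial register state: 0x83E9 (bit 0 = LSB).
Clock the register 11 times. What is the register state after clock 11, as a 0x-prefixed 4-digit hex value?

0x6DD0

reg_0 = 0x83E9
clock 1: out=1, reg = 0x41F4
clock 2: out=0, reg = 0xA0FA
clock 3: out=0, reg = 0xD07D
clock 4: out=1, reg = 0xE83E
clock 5: out=0, reg = 0x741F
clock 6: out=1, reg = 0xBA0F
clock 7: out=1, reg = 0xDD07
clock 8: out=1, reg = 0x6E83
clock 9: out=1, reg = 0xB741
clock 10: out=1, reg = 0xDBA0
clock 11: out=0, reg = 0x6DD0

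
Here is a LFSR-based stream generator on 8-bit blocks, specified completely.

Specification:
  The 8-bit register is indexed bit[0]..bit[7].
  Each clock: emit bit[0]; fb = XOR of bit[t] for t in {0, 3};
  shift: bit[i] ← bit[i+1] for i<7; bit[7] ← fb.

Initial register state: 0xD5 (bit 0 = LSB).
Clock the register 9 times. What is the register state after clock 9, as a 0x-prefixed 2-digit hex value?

reg_0 = 0xD5
clock 1: out=1, reg = 0xEA
clock 2: out=0, reg = 0xF5
clock 3: out=1, reg = 0xFA
clock 4: out=0, reg = 0xFD
clock 5: out=1, reg = 0x7E
clock 6: out=0, reg = 0xBF
clock 7: out=1, reg = 0x5F
clock 8: out=1, reg = 0x2F
clock 9: out=1, reg = 0x17

0x17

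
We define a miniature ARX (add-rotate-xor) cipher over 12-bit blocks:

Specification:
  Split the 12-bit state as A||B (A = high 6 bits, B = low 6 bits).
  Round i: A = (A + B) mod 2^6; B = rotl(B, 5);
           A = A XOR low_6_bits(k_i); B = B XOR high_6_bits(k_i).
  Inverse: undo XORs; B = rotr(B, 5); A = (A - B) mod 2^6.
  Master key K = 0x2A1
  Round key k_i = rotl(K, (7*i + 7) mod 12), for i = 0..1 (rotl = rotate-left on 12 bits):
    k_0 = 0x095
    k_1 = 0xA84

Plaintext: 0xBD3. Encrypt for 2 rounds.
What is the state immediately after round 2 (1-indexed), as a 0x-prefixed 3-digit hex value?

0x19F

s_0 = plaintext = 0xBD3
s_1 = Round(s_0, k_0) = 0x5EB
s_2 = Round(s_1, k_1) = 0x19F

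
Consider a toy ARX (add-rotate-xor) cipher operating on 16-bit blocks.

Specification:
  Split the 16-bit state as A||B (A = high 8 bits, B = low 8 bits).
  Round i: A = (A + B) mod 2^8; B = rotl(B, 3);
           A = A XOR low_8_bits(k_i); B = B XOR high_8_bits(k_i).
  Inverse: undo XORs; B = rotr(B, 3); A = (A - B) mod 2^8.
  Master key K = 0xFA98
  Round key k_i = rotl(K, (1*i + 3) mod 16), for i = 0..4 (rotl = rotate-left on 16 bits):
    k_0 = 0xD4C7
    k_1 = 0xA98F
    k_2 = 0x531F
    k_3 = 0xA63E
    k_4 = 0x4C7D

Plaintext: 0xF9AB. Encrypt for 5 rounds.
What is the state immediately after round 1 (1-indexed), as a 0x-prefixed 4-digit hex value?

s_0 = plaintext = 0xF9AB
s_1 = Round(s_0, k_0) = 0x6389
s_2 = Round(s_1, k_1) = 0x63E5
s_3 = Round(s_2, k_2) = 0x577C
s_4 = Round(s_3, k_3) = 0xED45
s_5 = Round(s_4, k_4) = 0x4F66

0x6389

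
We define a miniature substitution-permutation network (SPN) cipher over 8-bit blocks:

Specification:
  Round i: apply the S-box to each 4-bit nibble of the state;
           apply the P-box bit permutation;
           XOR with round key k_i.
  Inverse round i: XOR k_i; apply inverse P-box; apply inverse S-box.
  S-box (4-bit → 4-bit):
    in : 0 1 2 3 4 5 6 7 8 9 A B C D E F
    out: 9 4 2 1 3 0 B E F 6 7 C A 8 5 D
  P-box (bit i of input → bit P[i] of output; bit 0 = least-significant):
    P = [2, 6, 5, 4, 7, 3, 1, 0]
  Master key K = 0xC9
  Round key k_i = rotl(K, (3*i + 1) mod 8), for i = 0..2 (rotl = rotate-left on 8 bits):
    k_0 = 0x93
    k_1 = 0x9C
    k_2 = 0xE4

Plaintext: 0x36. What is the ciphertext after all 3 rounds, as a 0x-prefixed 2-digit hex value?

s_0 = plaintext = 0x36
s_1 = Round(s_0, k_0) = 0x47
s_2 = Round(s_1, k_1) = 0x64
s_3 = Round(s_2, k_2) = 0x29

0x29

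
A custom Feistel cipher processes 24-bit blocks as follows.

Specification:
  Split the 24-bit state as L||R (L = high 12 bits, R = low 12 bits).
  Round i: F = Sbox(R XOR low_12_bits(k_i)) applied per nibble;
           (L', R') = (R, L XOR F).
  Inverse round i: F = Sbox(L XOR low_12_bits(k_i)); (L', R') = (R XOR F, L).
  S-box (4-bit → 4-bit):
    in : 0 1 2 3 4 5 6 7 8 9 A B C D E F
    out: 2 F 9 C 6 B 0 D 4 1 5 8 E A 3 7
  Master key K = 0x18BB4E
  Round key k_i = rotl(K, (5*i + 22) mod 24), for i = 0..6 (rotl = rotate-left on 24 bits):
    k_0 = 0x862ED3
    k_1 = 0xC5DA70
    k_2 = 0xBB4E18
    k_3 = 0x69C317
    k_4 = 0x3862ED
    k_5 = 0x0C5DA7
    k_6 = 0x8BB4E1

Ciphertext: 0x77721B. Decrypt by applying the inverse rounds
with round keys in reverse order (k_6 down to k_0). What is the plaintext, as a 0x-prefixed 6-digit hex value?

0x8F6F24

s_0 = ciphertext = 0x77721B
s_1 = InvRound(s_0, k_6) = 0xE0B777
s_2 = InvRound(s_1, k_5) = 0xB29E0B
s_3 = InvRound(s_2, k_4) = 0xFEDB29
s_4 = InvRound(s_3, k_3) = 0x55CFED
s_5 = InvRound(s_4, k_2) = 0x78B55C
s_6 = InvRound(s_5, k_1) = 0xF2478B
s_7 = InvRound(s_6, k_0) = 0x8F6F24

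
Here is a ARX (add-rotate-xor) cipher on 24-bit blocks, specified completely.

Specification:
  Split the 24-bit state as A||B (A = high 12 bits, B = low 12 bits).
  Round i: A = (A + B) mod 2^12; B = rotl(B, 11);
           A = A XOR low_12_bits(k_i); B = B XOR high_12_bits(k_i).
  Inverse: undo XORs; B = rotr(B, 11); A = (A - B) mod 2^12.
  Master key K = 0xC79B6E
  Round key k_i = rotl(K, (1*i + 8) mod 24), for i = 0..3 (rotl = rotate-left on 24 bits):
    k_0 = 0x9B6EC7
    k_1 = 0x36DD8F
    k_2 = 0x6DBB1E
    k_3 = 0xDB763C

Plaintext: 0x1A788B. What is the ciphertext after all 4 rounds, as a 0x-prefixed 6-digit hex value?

s_0 = plaintext = 0x1A788B
s_1 = Round(s_0, k_0) = 0x4F55F3
s_2 = Round(s_1, k_1) = 0x767994
s_3 = Round(s_2, k_2) = 0xBE5211
s_4 = Round(s_3, k_3) = 0xBCA4BF

0xBCA4BF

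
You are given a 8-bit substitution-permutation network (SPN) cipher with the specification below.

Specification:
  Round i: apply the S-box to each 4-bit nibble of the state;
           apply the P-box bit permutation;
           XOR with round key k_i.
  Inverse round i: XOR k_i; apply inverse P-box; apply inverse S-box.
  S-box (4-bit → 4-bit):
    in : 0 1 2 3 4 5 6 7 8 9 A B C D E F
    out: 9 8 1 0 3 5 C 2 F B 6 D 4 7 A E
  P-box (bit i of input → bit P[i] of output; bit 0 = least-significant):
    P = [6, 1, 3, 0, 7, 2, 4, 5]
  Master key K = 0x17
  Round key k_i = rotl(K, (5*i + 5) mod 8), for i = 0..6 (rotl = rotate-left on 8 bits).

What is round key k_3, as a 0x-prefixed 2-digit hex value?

0x71

K = 0x17
k_0 = rotl(K, (5*0+5) mod 8) = rotl(K, 5) = 0xE2
k_1 = rotl(K, (5*1+5) mod 8) = rotl(K, 2) = 0x5C
k_2 = rotl(K, (5*2+5) mod 8) = rotl(K, 7) = 0x8B
k_3 = rotl(K, (5*3+5) mod 8) = rotl(K, 4) = 0x71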